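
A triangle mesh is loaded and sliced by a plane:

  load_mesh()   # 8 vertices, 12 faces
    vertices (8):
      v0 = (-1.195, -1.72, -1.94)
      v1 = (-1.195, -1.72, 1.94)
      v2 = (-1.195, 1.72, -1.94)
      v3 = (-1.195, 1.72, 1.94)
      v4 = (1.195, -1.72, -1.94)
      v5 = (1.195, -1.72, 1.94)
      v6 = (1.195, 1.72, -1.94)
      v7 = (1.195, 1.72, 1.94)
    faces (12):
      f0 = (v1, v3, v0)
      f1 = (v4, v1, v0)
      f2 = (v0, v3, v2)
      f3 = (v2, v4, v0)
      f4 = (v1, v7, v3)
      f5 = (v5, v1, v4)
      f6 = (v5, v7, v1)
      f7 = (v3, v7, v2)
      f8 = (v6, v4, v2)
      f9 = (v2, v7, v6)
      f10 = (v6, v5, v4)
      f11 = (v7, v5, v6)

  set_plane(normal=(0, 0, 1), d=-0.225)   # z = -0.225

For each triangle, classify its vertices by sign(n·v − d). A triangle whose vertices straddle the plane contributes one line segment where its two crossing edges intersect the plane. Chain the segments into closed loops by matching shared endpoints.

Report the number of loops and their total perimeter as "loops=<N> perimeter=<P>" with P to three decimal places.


loops=1 perimeter=11.660

Straddling triangles (8 of 12):
  (v1,v3,v0) [++-] → (-1.195, -0.199485, -0.225)–(-1.195, -1.72, -0.225)  len=1.5205
  (v4,v1,v0) [-+-] → (0.138595, -1.72, -0.225)–(-1.195, -1.72, -0.225)  len=1.3336
  (v0,v3,v2) [-+-] → (-1.195, -0.199485, -0.225)–(-1.195, 1.72, -0.225)  len=1.9195
  (v5,v1,v4) [++-] → (0.138595, -1.72, -0.225)–(1.195, -1.72, -0.225)  len=1.0564
  (v3,v7,v2) [++-] → (-0.138595, 1.72, -0.225)–(-1.195, 1.72, -0.225)  len=1.0564
  (v2,v7,v6) [-+-] → (-0.138595, 1.72, -0.225)–(1.195, 1.72, -0.225)  len=1.3336
  (v6,v5,v4) [-+-] → (1.195, 0.199485, -0.225)–(1.195, -1.72, -0.225)  len=1.9195
  (v7,v5,v6) [++-] → (1.195, 0.199485, -0.225)–(1.195, 1.72, -0.225)  len=1.5205

Chained into 1 loop(s):
  loop 1: 8 segments, perimeter = 11.6600
Total perimeter = 11.660


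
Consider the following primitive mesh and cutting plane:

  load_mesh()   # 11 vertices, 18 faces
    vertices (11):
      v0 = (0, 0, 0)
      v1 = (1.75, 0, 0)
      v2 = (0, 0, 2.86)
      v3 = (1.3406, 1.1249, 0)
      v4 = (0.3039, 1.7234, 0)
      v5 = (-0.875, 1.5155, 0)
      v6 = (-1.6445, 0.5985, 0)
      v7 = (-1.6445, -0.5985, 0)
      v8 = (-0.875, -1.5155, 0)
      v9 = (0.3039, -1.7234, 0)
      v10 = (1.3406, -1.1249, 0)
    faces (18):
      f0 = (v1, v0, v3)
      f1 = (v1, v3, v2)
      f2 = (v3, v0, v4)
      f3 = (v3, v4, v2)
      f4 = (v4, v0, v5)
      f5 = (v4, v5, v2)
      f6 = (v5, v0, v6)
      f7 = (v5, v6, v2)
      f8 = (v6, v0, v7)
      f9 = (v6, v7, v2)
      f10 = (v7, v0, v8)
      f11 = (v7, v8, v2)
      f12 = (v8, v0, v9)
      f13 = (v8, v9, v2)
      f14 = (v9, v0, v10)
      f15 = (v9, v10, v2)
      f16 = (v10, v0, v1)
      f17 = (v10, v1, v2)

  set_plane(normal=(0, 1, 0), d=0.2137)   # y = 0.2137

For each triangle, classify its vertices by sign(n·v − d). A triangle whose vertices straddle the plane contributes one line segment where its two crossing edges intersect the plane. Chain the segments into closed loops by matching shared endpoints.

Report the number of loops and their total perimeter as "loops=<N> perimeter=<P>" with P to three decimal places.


loops=1 perimeter=9.382

Straddling triangles (10 of 18):
  (v1,v0,v3) [--+] → (0.254677, 0.2137, 0)–(1.67223, 0.2137, 0)  len=1.4175
  (v1,v3,v2) [-+-] → (1.67223, 0.2137, 0)–(0.254677, 0.2137, 2.31668)  len=2.7160
  (v3,v0,v4) [+-+] → (0.254677, 0.2137, 0)–(0.0376833, 0.2137, 0)  len=0.2170
  (v3,v4,v2) [++-] → (0.0376833, 0.2137, 2.50536)–(0.254677, 0.2137, 2.31668)  len=0.2876
  (v4,v0,v5) [+-+] → (0.0376833, 0.2137, 0)–(-0.123383, 0.2137, 0)  len=0.1611
  (v4,v5,v2) [++-] → (-0.123383, 0.2137, 2.45671)–(0.0376833, 0.2137, 2.50536)  len=0.1683
  (v5,v0,v6) [+-+] → (-0.123383, 0.2137, 0)–(-0.587184, 0.2137, 0)  len=0.4638
  (v5,v6,v2) [++-] → (-0.587184, 0.2137, 1.83881)–(-0.123383, 0.2137, 2.45671)  len=0.7726
  (v6,v0,v7) [+--] → (-0.587184, 0.2137, 0)–(-1.6445, 0.2137, 0)  len=1.0573
  (v6,v7,v2) [+--] → (-1.6445, 0.2137, 0)–(-0.587184, 0.2137, 1.83881)  len=2.1211

Chained into 1 loop(s):
  loop 1: 10 segments, perimeter = 9.3822
Total perimeter = 9.382


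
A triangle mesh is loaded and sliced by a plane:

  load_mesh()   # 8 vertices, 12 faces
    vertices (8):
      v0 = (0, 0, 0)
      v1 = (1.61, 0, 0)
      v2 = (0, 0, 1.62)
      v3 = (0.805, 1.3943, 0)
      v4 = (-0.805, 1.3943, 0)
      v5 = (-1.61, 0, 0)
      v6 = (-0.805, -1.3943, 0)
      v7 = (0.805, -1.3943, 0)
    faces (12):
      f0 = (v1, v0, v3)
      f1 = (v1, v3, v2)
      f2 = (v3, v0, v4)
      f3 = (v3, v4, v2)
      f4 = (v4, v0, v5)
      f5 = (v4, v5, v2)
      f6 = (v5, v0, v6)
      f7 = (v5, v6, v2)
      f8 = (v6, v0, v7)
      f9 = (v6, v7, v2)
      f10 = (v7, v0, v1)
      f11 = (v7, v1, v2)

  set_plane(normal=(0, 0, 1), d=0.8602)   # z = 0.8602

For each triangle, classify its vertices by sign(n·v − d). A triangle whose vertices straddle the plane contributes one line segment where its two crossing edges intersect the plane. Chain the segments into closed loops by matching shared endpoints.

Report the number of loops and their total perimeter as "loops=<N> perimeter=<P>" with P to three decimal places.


Straddling triangles (6 of 12):
  (v1,v3,v2) [--+] → (0.377555, 0.653944, 0.8602)–(0.75511, 0, 0.8602)  len=0.7551
  (v3,v4,v2) [--+] → (-0.377555, 0.653944, 0.8602)–(0.377555, 0.653944, 0.8602)  len=0.7551
  (v4,v5,v2) [--+] → (-0.75511, 0, 0.8602)–(-0.377555, 0.653944, 0.8602)  len=0.7551
  (v5,v6,v2) [--+] → (-0.377555, -0.653944, 0.8602)–(-0.75511, 0, 0.8602)  len=0.7551
  (v6,v7,v2) [--+] → (0.377555, -0.653944, 0.8602)–(-0.377555, -0.653944, 0.8602)  len=0.7551
  (v7,v1,v2) [--+] → (0.75511, 0, 0.8602)–(0.377555, -0.653944, 0.8602)  len=0.7551

Chained into 1 loop(s):
  loop 1: 6 segments, perimeter = 4.5307
Total perimeter = 4.531

loops=1 perimeter=4.531


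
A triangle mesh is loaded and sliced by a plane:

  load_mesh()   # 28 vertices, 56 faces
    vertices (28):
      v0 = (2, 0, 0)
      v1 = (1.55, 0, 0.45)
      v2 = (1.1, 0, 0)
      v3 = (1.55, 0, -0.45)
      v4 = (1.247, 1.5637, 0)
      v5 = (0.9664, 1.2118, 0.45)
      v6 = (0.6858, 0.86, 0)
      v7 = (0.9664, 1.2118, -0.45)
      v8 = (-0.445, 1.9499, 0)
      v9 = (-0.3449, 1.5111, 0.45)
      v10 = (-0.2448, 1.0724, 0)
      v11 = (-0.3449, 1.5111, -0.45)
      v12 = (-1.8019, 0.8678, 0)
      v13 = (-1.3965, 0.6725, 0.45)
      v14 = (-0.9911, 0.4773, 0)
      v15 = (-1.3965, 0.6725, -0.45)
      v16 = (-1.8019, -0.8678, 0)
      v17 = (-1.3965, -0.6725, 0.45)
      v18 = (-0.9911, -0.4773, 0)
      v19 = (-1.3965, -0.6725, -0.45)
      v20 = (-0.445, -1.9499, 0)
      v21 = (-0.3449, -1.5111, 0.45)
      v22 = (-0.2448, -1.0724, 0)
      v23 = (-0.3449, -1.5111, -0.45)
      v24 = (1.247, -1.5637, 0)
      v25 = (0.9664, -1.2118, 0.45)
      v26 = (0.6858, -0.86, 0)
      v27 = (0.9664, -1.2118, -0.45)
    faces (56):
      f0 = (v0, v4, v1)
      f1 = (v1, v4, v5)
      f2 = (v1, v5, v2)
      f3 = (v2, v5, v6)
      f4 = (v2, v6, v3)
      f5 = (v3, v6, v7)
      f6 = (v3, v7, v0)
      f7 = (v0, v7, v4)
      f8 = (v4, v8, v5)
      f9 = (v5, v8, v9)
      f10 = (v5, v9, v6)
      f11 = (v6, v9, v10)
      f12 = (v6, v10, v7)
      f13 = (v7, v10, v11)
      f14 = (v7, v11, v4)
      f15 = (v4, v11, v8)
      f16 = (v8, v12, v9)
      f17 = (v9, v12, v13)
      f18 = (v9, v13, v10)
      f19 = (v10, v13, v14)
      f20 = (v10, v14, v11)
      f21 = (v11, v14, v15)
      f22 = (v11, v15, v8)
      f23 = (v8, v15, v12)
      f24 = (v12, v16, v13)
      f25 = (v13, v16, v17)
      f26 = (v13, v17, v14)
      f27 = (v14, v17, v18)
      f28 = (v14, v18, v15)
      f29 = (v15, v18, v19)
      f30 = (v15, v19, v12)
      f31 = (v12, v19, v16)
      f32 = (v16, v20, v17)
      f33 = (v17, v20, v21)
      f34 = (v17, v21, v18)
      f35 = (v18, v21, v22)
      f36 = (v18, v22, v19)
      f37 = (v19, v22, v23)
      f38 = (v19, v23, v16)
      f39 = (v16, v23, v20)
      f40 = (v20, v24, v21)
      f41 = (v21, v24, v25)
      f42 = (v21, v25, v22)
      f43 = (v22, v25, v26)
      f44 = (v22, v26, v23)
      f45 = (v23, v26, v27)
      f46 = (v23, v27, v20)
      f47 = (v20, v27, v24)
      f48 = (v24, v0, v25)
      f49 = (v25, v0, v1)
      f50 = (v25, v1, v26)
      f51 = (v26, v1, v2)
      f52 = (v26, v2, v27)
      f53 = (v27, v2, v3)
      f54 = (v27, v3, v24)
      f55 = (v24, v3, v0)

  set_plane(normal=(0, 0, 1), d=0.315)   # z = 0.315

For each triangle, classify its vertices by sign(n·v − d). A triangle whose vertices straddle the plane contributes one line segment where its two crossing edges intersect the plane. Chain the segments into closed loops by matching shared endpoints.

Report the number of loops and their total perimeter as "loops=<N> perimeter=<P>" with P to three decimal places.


loops=2 perimeter=18.830

Straddling triangles (28 of 56):
  (v0,v4,v1) [--+] → (1.4591, 0.46911, 0.315)–(1.685, 0, 0.315)  len=0.5207
  (v1,v4,v5) [+-+] → (1.4591, 0.46911, 0.315)–(1.05058, 1.31737, 0.315)  len=0.9415
  (v1,v5,v2) [++-] → (1.00648, 0.84826, 0.315)–(1.415, 0, 0.315)  len=0.9415
  (v2,v5,v6) [-+-] → (1.00648, 0.84826, 0.315)–(0.88222, 1.10626, 0.315)  len=0.2864
  (v4,v8,v5) [--+] → (0.54298, 1.43323, 0.315)–(1.05058, 1.31737, 0.315)  len=0.5207
  (v5,v8,v9) [+-+] → (0.54298, 1.43323, 0.315)–(-0.37493, 1.64274, 0.315)  len=0.9415
  (v5,v9,v6) [++-] → (-0.03569, 1.31577, 0.315)–(0.88222, 1.10626, 0.315)  len=0.9415
  (v6,v9,v10) [-+-] → (-0.03569, 1.31577, 0.315)–(-0.31487, 1.37949, 0.315)  len=0.2864
  (v8,v12,v9) [--+] → (-0.782, 1.31811, 0.315)–(-0.37493, 1.64274, 0.315)  len=0.5207
  (v9,v12,v13) [+-+] → (-0.782, 1.31811, 0.315)–(-1.51812, 0.73109, 0.315)  len=0.9415
  (v9,v13,v10) [++-] → (-1.05099, 0.79247, 0.315)–(-0.31487, 1.37949, 0.315)  len=0.9415
  (v10,v13,v14) [-+-] → (-1.05099, 0.79247, 0.315)–(-1.27488, 0.61394, 0.315)  len=0.2864
  (v12,v16,v13) [--+] → (-1.51812, 0.21041, 0.315)–(-1.51812, 0.73109, 0.315)  len=0.5207
  (v13,v16,v17) [+-+] → (-1.51812, 0.21041, 0.315)–(-1.51812, -0.73109, 0.315)  len=0.9415
  (v13,v17,v14) [++-] → (-1.27488, -0.32756, 0.315)–(-1.27488, 0.61394, 0.315)  len=0.9415
  (v14,v17,v18) [-+-] → (-1.27488, -0.32756, 0.315)–(-1.27488, -0.61394, 0.315)  len=0.2864
  (v16,v20,v17) [--+] → (-1.11105, -1.05572, 0.315)–(-1.51812, -0.73109, 0.315)  len=0.5207
  (v17,v20,v21) [+-+] → (-1.11105, -1.05572, 0.315)–(-0.37493, -1.64274, 0.315)  len=0.9415
  (v17,v21,v18) [++-] → (-0.53876, -1.20096, 0.315)–(-1.27488, -0.61394, 0.315)  len=0.9415
  (v18,v21,v22) [-+-] → (-0.53876, -1.20096, 0.315)–(-0.31487, -1.37949, 0.315)  len=0.2864
  (v20,v24,v21) [--+] → (0.13267, -1.52688, 0.315)–(-0.37493, -1.64274, 0.315)  len=0.5207
  (v21,v24,v25) [+-+] → (0.13267, -1.52688, 0.315)–(1.05058, -1.31737, 0.315)  len=0.9415
  (v21,v25,v22) [++-] → (0.60304, -1.16998, 0.315)–(-0.31487, -1.37949, 0.315)  len=0.9415
  (v22,v25,v26) [-+-] → (0.60304, -1.16998, 0.315)–(0.88222, -1.10626, 0.315)  len=0.2864
  (v24,v0,v25) [--+] → (1.27648, -0.84826, 0.315)–(1.05058, -1.31737, 0.315)  len=0.5207
  (v25,v0,v1) [+-+] → (1.27648, -0.84826, 0.315)–(1.685, 0, 0.315)  len=0.9415
  (v25,v1,v26) [++-] → (1.29074, -0.258, 0.315)–(0.88222, -1.10626, 0.315)  len=0.9415
  (v26,v1,v2) [-+-] → (1.29074, -0.258, 0.315)–(1.415, 0, 0.315)  len=0.2864

Chained into 2 loop(s):
  loop 1: 14 segments, perimeter = 10.2352
  loop 2: 14 segments, perimeter = 8.5951
Total perimeter = 18.830


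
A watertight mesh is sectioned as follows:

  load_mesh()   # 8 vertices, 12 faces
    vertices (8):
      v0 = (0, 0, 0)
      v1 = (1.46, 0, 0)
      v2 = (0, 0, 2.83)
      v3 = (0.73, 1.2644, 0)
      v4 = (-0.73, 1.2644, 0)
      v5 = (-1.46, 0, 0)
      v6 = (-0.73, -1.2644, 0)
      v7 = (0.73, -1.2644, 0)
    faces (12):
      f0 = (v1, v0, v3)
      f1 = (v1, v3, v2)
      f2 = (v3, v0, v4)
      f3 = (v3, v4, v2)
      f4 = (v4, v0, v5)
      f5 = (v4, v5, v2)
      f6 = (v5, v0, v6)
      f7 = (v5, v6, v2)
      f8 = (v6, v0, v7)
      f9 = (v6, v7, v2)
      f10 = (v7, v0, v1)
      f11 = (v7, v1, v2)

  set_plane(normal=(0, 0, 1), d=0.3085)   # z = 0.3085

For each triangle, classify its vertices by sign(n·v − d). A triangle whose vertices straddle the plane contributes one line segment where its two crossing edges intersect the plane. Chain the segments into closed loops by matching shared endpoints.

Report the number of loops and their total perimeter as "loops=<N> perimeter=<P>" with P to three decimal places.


loops=1 perimeter=7.805

Straddling triangles (6 of 12):
  (v1,v3,v2) [--+] → (0.650422, 1.12657, 0.3085)–(1.30084, 0, 0.3085)  len=1.3008
  (v3,v4,v2) [--+] → (-0.650422, 1.12657, 0.3085)–(0.650422, 1.12657, 0.3085)  len=1.3008
  (v4,v5,v2) [--+] → (-1.30084, 0, 0.3085)–(-0.650422, 1.12657, 0.3085)  len=1.3008
  (v5,v6,v2) [--+] → (-0.650422, -1.12657, 0.3085)–(-1.30084, 0, 0.3085)  len=1.3008
  (v6,v7,v2) [--+] → (0.650422, -1.12657, 0.3085)–(-0.650422, -1.12657, 0.3085)  len=1.3008
  (v7,v1,v2) [--+] → (1.30084, 0, 0.3085)–(0.650422, -1.12657, 0.3085)  len=1.3008

Chained into 1 loop(s):
  loop 1: 6 segments, perimeter = 7.8051
Total perimeter = 7.805


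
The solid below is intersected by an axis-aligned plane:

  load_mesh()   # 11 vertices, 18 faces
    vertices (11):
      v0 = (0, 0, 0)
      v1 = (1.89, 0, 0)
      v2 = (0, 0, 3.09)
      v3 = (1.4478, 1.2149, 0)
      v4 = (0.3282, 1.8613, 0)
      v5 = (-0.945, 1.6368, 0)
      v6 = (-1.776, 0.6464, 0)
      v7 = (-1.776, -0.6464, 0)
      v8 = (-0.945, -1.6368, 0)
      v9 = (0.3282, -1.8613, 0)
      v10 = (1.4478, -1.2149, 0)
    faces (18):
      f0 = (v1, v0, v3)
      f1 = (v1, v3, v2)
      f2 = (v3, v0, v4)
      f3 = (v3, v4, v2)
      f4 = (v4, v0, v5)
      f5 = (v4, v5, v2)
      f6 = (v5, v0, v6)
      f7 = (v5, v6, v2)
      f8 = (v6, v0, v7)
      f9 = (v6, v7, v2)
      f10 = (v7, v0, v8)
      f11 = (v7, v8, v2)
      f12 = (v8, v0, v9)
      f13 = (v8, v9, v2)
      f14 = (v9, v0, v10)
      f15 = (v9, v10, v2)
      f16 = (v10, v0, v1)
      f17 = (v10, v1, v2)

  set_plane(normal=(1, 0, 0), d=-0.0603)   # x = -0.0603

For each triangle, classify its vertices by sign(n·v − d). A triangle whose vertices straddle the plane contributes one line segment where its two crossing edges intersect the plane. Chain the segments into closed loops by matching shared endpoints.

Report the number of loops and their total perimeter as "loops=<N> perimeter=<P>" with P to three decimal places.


loops=1 perimeter=10.576

Straddling triangles (10 of 18):
  (v4,v0,v5) [++-] → (-0.0603, 0.104443, 0)–(-0.0603, 1.7928, 0)  len=1.6884
  (v4,v5,v2) [+-+] → (-0.0603, 1.7928, 0)–(-0.0603, 0.104443, 2.89283)  len=3.3495
  (v5,v0,v6) [-+-] → (-0.0603, 0.104443, 0)–(-0.0603, 0.021947, 0)  len=0.0825
  (v5,v6,v2) [--+] → (-0.0603, 0.021947, 2.98509)–(-0.0603, 0.104443, 2.89283)  len=0.1238
  (v6,v0,v7) [-+-] → (-0.0603, 0.021947, 0)–(-0.0603, -0.021947, 0)  len=0.0439
  (v6,v7,v2) [--+] → (-0.0603, -0.021947, 2.98509)–(-0.0603, 0.021947, 2.98509)  len=0.0439
  (v7,v0,v8) [-+-] → (-0.0603, -0.021947, 0)–(-0.0603, -0.104443, 0)  len=0.0825
  (v7,v8,v2) [--+] → (-0.0603, -0.104443, 2.89283)–(-0.0603, -0.021947, 2.98509)  len=0.1238
  (v8,v0,v9) [-++] → (-0.0603, -0.104443, 0)–(-0.0603, -1.7928, 0)  len=1.6884
  (v8,v9,v2) [-++] → (-0.0603, -1.7928, 0)–(-0.0603, -0.104443, 2.89283)  len=3.3495

Chained into 1 loop(s):
  loop 1: 10 segments, perimeter = 10.5760
Total perimeter = 10.576


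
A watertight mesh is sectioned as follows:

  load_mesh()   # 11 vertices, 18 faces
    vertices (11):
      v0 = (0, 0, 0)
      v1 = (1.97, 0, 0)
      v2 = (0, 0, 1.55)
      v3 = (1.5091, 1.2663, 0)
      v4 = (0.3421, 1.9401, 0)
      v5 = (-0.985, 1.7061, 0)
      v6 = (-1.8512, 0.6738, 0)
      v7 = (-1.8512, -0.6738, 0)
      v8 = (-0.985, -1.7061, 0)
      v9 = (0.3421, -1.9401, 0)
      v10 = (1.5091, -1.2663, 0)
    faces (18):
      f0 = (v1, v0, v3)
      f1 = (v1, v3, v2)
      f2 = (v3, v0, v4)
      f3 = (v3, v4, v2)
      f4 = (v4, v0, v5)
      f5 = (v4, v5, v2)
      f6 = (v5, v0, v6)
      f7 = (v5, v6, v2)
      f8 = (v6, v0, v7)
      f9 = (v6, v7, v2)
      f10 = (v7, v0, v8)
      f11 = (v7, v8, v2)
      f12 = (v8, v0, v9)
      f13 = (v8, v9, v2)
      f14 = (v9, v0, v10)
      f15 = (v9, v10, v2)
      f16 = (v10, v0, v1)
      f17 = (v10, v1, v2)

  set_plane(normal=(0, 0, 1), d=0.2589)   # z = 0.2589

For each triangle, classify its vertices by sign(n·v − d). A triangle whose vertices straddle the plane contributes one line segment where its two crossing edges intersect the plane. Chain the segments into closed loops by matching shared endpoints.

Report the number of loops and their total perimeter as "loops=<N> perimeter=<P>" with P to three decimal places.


loops=1 perimeter=10.102

Straddling triangles (9 of 18):
  (v1,v3,v2) [--+] → (1.25703, 1.05479, 0.2589)–(1.64095, 0, 0.2589)  len=1.1225
  (v3,v4,v2) [--+] → (0.284958, 1.61604, 0.2589)–(1.25703, 1.05479, 0.2589)  len=1.1225
  (v4,v5,v2) [--+] → (-0.820473, 1.42113, 0.2589)–(0.284958, 1.61604, 0.2589)  len=1.1225
  (v5,v6,v2) [--+] → (-1.54199, 0.561254, 0.2589)–(-0.820473, 1.42113, 0.2589)  len=1.1225
  (v6,v7,v2) [--+] → (-1.54199, -0.561254, 0.2589)–(-1.54199, 0.561254, 0.2589)  len=1.1225
  (v7,v8,v2) [--+] → (-0.820473, -1.42113, 0.2589)–(-1.54199, -0.561254, 0.2589)  len=1.1225
  (v8,v9,v2) [--+] → (0.284958, -1.61604, 0.2589)–(-0.820473, -1.42113, 0.2589)  len=1.1225
  (v9,v10,v2) [--+] → (1.25703, -1.05479, 0.2589)–(0.284958, -1.61604, 0.2589)  len=1.1225
  (v10,v1,v2) [--+] → (1.64095, 0, 0.2589)–(1.25703, -1.05479, 0.2589)  len=1.1225

Chained into 1 loop(s):
  loop 1: 9 segments, perimeter = 10.1023
Total perimeter = 10.102


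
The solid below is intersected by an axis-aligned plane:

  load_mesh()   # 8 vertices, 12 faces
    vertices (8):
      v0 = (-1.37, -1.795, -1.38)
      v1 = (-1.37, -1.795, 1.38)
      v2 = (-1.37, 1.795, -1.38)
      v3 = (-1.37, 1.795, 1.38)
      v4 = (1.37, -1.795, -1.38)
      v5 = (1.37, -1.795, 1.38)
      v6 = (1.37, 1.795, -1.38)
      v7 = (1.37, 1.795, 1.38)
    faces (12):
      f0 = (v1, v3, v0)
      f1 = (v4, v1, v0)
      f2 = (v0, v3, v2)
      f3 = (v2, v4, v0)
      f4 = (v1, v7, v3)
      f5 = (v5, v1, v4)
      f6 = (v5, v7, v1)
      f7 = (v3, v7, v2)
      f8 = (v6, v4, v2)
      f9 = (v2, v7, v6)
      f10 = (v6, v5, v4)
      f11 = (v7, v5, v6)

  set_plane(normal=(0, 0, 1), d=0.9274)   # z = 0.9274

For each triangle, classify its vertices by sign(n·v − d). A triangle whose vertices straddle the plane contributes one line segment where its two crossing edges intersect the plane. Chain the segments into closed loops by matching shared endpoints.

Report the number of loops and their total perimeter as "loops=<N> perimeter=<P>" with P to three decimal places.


Straddling triangles (8 of 12):
  (v1,v3,v0) [++-] → (-1.37, 1.20629, 0.9274)–(-1.37, -1.795, 0.9274)  len=3.0013
  (v4,v1,v0) [-+-] → (-0.92068, -1.795, 0.9274)–(-1.37, -1.795, 0.9274)  len=0.4493
  (v0,v3,v2) [-+-] → (-1.37, 1.20629, 0.9274)–(-1.37, 1.795, 0.9274)  len=0.5887
  (v5,v1,v4) [++-] → (-0.92068, -1.795, 0.9274)–(1.37, -1.795, 0.9274)  len=2.2907
  (v3,v7,v2) [++-] → (0.92068, 1.795, 0.9274)–(-1.37, 1.795, 0.9274)  len=2.2907
  (v2,v7,v6) [-+-] → (0.92068, 1.795, 0.9274)–(1.37, 1.795, 0.9274)  len=0.4493
  (v6,v5,v4) [-+-] → (1.37, -1.20629, 0.9274)–(1.37, -1.795, 0.9274)  len=0.5887
  (v7,v5,v6) [++-] → (1.37, -1.20629, 0.9274)–(1.37, 1.795, 0.9274)  len=3.0013

Chained into 1 loop(s):
  loop 1: 8 segments, perimeter = 12.6600
Total perimeter = 12.660

loops=1 perimeter=12.660


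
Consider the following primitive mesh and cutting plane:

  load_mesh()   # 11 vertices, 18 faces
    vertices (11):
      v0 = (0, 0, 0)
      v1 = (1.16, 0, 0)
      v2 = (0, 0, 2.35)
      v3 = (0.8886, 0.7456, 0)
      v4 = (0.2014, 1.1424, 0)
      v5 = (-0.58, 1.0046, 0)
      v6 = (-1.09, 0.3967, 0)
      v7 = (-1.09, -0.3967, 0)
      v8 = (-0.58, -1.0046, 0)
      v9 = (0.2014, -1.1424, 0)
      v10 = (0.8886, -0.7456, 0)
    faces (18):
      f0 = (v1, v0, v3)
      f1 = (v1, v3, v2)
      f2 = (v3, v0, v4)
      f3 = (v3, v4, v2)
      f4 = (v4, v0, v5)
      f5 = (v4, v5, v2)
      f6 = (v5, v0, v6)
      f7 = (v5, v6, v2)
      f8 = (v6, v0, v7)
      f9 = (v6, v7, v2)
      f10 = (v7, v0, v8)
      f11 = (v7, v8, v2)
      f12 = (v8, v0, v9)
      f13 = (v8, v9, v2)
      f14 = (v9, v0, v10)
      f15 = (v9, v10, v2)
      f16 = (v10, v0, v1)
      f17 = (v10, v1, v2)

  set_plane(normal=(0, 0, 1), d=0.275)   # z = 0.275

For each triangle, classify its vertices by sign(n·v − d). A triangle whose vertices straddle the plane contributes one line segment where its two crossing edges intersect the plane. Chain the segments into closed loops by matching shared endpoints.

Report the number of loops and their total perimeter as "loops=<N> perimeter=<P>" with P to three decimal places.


Straddling triangles (9 of 18):
  (v1,v3,v2) [--+] → (0.784615, 0.658349, 0.275)–(1.02426, 0, 0.275)  len=0.7006
  (v3,v4,v2) [--+] → (0.177832, 1.00871, 0.275)–(0.784615, 0.658349, 0.275)  len=0.7007
  (v4,v5,v2) [--+] → (-0.512128, 0.88704, 0.275)–(0.177832, 1.00871, 0.275)  len=0.7006
  (v5,v6,v2) [--+] → (-0.962447, 0.350278, 0.275)–(-0.512128, 0.88704, 0.275)  len=0.7006
  (v6,v7,v2) [--+] → (-0.962447, -0.350278, 0.275)–(-0.962447, 0.350278, 0.275)  len=0.7006
  (v7,v8,v2) [--+] → (-0.512128, -0.88704, 0.275)–(-0.962447, -0.350278, 0.275)  len=0.7006
  (v8,v9,v2) [--+] → (0.177832, -1.00871, 0.275)–(-0.512128, -0.88704, 0.275)  len=0.7006
  (v9,v10,v2) [--+] → (0.784615, -0.658349, 0.275)–(0.177832, -1.00871, 0.275)  len=0.7007
  (v10,v1,v2) [--+] → (1.02426, 0, 0.275)–(0.784615, -0.658349, 0.275)  len=0.7006

Chained into 1 loop(s):
  loop 1: 9 segments, perimeter = 6.3056
Total perimeter = 6.306

loops=1 perimeter=6.306


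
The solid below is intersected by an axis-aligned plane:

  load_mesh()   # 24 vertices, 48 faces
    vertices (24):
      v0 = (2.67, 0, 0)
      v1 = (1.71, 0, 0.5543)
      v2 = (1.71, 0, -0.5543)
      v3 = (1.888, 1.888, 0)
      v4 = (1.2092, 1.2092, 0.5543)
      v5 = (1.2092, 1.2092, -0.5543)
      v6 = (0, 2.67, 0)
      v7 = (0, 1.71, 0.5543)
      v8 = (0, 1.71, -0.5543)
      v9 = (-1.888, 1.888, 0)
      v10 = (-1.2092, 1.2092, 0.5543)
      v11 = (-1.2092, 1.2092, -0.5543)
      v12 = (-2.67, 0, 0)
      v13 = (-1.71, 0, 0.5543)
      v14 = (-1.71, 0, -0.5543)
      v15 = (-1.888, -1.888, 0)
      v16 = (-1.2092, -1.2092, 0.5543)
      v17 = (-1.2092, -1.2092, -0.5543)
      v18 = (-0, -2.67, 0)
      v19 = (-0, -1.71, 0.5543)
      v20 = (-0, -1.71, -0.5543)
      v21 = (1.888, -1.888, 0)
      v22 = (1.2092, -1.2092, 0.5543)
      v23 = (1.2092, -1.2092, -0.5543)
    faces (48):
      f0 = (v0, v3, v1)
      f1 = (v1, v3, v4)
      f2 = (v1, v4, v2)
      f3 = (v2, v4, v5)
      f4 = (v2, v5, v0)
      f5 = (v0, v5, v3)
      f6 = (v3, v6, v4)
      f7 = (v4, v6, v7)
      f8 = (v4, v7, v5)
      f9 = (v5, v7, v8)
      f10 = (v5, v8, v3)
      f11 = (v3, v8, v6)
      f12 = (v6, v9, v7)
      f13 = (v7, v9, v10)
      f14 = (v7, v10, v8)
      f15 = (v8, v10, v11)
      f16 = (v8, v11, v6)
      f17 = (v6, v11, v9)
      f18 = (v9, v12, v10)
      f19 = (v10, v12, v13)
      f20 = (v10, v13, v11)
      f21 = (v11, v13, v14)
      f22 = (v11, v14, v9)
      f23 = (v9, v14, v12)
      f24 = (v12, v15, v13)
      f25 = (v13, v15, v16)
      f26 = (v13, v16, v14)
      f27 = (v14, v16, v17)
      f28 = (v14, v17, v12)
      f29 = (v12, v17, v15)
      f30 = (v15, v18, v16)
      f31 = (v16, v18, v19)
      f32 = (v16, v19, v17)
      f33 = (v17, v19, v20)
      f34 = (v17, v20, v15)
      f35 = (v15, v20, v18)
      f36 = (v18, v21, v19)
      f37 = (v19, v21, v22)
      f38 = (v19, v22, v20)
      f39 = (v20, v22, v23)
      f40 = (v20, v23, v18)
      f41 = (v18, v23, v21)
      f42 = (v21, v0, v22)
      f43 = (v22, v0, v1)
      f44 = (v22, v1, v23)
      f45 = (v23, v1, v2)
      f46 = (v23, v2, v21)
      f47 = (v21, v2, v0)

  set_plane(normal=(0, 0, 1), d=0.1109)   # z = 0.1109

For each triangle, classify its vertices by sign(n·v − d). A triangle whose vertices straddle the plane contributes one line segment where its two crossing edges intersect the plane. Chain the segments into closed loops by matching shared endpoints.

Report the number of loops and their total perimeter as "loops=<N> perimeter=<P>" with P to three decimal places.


loops=2 perimeter=25.643

Straddling triangles (32 of 48):
  (v0,v3,v1) [--+] → (1.85239, 1.51026, 0.1109)–(2.47793, 0, 0.1109)  len=1.6347
  (v1,v3,v4) [+-+] → (1.85239, 1.51026, 0.1109)–(1.75219, 1.75219, 0.1109)  len=0.2619
  (v1,v4,v2) [++-] → (1.4095, 0.725564, 0.1109)–(1.71, 0, 0.1109)  len=0.7853
  (v2,v4,v5) [-+-] → (1.4095, 0.725564, 0.1109)–(1.2092, 1.2092, 0.1109)  len=0.5235
  (v3,v6,v4) [--+] → (0.241927, 2.37773, 0.1109)–(1.75219, 1.75219, 0.1109)  len=1.6347
  (v4,v6,v7) [+-+] → (0.241927, 2.37773, 0.1109)–(0, 2.47793, 0.1109)  len=0.2619
  (v4,v7,v5) [++-] → (0.483636, 1.5097, 0.1109)–(1.2092, 1.2092, 0.1109)  len=0.7853
  (v5,v7,v8) [-+-] → (0.483636, 1.5097, 0.1109)–(0, 1.71, 0.1109)  len=0.5235
  (v6,v9,v7) [--+] → (-1.51026, 1.85239, 0.1109)–(0, 2.47793, 0.1109)  len=1.6347
  (v7,v9,v10) [+-+] → (-1.51026, 1.85239, 0.1109)–(-1.75219, 1.75219, 0.1109)  len=0.2619
  (v7,v10,v8) [++-] → (-0.725564, 1.4095, 0.1109)–(0, 1.71, 0.1109)  len=0.7853
  (v8,v10,v11) [-+-] → (-0.725564, 1.4095, 0.1109)–(-1.2092, 1.2092, 0.1109)  len=0.5235
  (v9,v12,v10) [--+] → (-2.37773, 0.241927, 0.1109)–(-1.75219, 1.75219, 0.1109)  len=1.6347
  (v10,v12,v13) [+-+] → (-2.37773, 0.241927, 0.1109)–(-2.47793, 0, 0.1109)  len=0.2619
  (v10,v13,v11) [++-] → (-1.5097, 0.483636, 0.1109)–(-1.2092, 1.2092, 0.1109)  len=0.7853
  (v11,v13,v14) [-+-] → (-1.5097, 0.483636, 0.1109)–(-1.71, 0, 0.1109)  len=0.5235
  (v12,v15,v13) [--+] → (-1.85239, -1.51026, 0.1109)–(-2.47793, 0, 0.1109)  len=1.6347
  (v13,v15,v16) [+-+] → (-1.85239, -1.51026, 0.1109)–(-1.75219, -1.75219, 0.1109)  len=0.2619
  (v13,v16,v14) [++-] → (-1.4095, -0.725564, 0.1109)–(-1.71, 0, 0.1109)  len=0.7853
  (v14,v16,v17) [-+-] → (-1.4095, -0.725564, 0.1109)–(-1.2092, -1.2092, 0.1109)  len=0.5235
  (v15,v18,v16) [--+] → (-0.241927, -2.37773, 0.1109)–(-1.75219, -1.75219, 0.1109)  len=1.6347
  (v16,v18,v19) [+-+] → (-0.241927, -2.37773, 0.1109)–(0, -2.47793, 0.1109)  len=0.2619
  (v16,v19,v17) [++-] → (-0.483636, -1.5097, 0.1109)–(-1.2092, -1.2092, 0.1109)  len=0.7853
  (v17,v19,v20) [-+-] → (-0.483636, -1.5097, 0.1109)–(0, -1.71, 0.1109)  len=0.5235
  (v18,v21,v19) [--+] → (1.51026, -1.85239, 0.1109)–(0, -2.47793, 0.1109)  len=1.6347
  (v19,v21,v22) [+-+] → (1.51026, -1.85239, 0.1109)–(1.75219, -1.75219, 0.1109)  len=0.2619
  (v19,v22,v20) [++-] → (0.725564, -1.4095, 0.1109)–(0, -1.71, 0.1109)  len=0.7853
  (v20,v22,v23) [-+-] → (0.725564, -1.4095, 0.1109)–(1.2092, -1.2092, 0.1109)  len=0.5235
  (v21,v0,v22) [--+] → (2.37773, -0.241927, 0.1109)–(1.75219, -1.75219, 0.1109)  len=1.6347
  (v22,v0,v1) [+-+] → (2.37773, -0.241927, 0.1109)–(2.47793, 0, 0.1109)  len=0.2619
  (v22,v1,v23) [++-] → (1.5097, -0.483636, 0.1109)–(1.2092, -1.2092, 0.1109)  len=0.7853
  (v23,v1,v2) [-+-] → (1.5097, -0.483636, 0.1109)–(1.71, 0, 0.1109)  len=0.5235

Chained into 2 loop(s):
  loop 1: 16 segments, perimeter = 15.1723
  loop 2: 16 segments, perimeter = 10.4704
Total perimeter = 25.643


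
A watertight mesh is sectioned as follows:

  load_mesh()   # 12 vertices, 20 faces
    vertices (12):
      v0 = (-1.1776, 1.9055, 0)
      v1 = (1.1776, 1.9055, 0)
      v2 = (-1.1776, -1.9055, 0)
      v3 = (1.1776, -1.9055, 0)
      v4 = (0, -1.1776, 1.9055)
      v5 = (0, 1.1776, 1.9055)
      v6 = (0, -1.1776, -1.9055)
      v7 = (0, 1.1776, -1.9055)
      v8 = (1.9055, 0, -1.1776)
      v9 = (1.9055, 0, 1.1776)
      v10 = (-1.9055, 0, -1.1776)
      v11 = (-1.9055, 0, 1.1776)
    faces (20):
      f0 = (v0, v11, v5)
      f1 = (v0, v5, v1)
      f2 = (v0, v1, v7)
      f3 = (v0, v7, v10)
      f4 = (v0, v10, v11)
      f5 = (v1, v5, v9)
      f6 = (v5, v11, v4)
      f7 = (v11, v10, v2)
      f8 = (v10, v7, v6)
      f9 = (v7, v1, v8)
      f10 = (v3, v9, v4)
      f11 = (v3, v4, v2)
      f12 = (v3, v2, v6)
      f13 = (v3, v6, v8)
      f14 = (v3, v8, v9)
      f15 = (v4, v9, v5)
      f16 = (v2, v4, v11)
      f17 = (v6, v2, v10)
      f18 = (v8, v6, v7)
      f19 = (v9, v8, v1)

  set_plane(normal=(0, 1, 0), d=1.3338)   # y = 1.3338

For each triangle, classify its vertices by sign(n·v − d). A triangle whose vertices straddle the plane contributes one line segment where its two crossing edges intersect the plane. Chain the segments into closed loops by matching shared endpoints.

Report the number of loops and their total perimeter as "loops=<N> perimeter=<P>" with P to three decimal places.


loops=1 perimeter=8.891

Straddling triangles (8 of 20):
  (v0,v11,v5) [+--] → (-1.39599, 1.3338, 0.353311)–(-0.252701, 1.3338, 1.4966)  len=1.6169
  (v0,v5,v1) [+-+] → (-0.252701, 1.3338, 1.4966)–(0.252701, 1.3338, 1.4966)  len=0.5054
  (v0,v1,v7) [++-] → (0.252701, 1.3338, -1.4966)–(-0.252701, 1.3338, -1.4966)  len=0.5054
  (v0,v7,v10) [+--] → (-0.252701, 1.3338, -1.4966)–(-1.39599, 1.3338, -0.353311)  len=1.6169
  (v0,v10,v11) [+--] → (-1.39599, 1.3338, -0.353311)–(-1.39599, 1.3338, 0.353311)  len=0.7066
  (v1,v5,v9) [+--] → (0.252701, 1.3338, 1.4966)–(1.39599, 1.3338, 0.353311)  len=1.6169
  (v7,v1,v8) [-+-] → (0.252701, 1.3338, -1.4966)–(1.39599, 1.3338, -0.353311)  len=1.6169
  (v9,v8,v1) [--+] → (1.39599, 1.3338, -0.353311)–(1.39599, 1.3338, 0.353311)  len=0.7066

Chained into 1 loop(s):
  loop 1: 8 segments, perimeter = 8.8915
Total perimeter = 8.891


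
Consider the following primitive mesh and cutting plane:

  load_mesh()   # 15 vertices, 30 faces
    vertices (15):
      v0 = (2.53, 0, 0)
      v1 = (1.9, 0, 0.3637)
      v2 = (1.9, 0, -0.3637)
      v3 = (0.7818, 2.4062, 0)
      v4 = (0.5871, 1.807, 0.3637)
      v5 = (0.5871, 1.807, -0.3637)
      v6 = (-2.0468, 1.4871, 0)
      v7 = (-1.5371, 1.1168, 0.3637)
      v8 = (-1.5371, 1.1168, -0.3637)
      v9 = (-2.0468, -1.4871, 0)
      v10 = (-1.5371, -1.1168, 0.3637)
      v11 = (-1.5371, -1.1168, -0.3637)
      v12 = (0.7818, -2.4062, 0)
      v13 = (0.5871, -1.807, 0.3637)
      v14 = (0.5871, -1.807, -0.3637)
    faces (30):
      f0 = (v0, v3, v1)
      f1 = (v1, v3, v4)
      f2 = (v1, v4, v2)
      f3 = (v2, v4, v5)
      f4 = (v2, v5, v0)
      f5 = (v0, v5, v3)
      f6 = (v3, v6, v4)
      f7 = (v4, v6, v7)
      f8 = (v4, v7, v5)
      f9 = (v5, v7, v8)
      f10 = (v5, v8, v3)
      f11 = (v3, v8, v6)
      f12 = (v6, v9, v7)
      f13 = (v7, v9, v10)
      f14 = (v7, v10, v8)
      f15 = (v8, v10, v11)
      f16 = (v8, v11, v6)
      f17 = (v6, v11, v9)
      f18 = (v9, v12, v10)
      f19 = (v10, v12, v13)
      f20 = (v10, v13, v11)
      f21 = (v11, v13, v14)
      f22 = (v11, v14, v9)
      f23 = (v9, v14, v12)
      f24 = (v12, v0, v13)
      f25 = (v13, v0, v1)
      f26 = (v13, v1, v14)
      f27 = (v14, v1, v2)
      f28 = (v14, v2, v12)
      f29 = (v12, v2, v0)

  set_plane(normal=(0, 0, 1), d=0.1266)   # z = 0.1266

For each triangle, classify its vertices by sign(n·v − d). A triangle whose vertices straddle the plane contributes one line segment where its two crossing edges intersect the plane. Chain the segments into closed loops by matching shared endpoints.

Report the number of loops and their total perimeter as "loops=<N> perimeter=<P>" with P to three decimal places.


loops=2 perimeter=24.750

Straddling triangles (20 of 30):
  (v0,v3,v1) [--+] → (1.17103, 1.56863, 0.1266)–(2.3107, 0, 0.1266)  len=1.9389
  (v1,v3,v4) [+-+] → (1.17103, 1.56863, 0.1266)–(0.714027, 2.19763, 0.1266)  len=0.7775
  (v1,v4,v2) [++-] → (1.01505, 1.218, 0.1266)–(1.9, 0, 0.1266)  len=1.5055
  (v2,v4,v5) [-+-] → (1.01505, 1.218, 0.1266)–(0.5871, 1.807, 0.1266)  len=0.7281
  (v3,v6,v4) [--+] → (-1.12997, 1.59845, 0.1266)–(0.714027, 2.19763, 0.1266)  len=1.9389
  (v4,v6,v7) [+-+] → (-1.12997, 1.59845, 0.1266)–(-1.86938, 1.3582, 0.1266)  len=0.7775
  (v4,v7,v5) [++-] → (-0.844705, 1.34177, 0.1266)–(0.5871, 1.807, 0.1266)  len=1.5055
  (v5,v7,v8) [-+-] → (-0.844705, 1.34177, 0.1266)–(-1.5371, 1.1168, 0.1266)  len=0.7280
  (v6,v9,v7) [--+] → (-1.86938, -0.580711, 0.1266)–(-1.86938, 1.3582, 0.1266)  len=1.9389
  (v7,v9,v10) [+-+] → (-1.86938, -0.580711, 0.1266)–(-1.86938, -1.3582, 0.1266)  len=0.7775
  (v7,v10,v8) [++-] → (-1.5371, -0.388746, 0.1266)–(-1.5371, 1.1168, 0.1266)  len=1.5055
  (v8,v10,v11) [-+-] → (-1.5371, -0.388746, 0.1266)–(-1.5371, -1.1168, 0.1266)  len=0.7281
  (v9,v12,v10) [--+] → (-0.0253838, -1.95737, 0.1266)–(-1.86938, -1.3582, 0.1266)  len=1.9389
  (v10,v12,v13) [+-+] → (-0.0253838, -1.95737, 0.1266)–(0.714027, -2.19763, 0.1266)  len=0.7775
  (v10,v13,v11) [++-] → (-0.105295, -1.58203, 0.1266)–(-1.5371, -1.1168, 0.1266)  len=1.5055
  (v11,v13,v14) [-+-] → (-0.105295, -1.58203, 0.1266)–(0.5871, -1.807, 0.1266)  len=0.7280
  (v12,v0,v13) [--+] → (1.8537, -0.628997, 0.1266)–(0.714027, -2.19763, 0.1266)  len=1.9389
  (v13,v0,v1) [+-+] → (1.8537, -0.628997, 0.1266)–(2.3107, 0, 0.1266)  len=0.7775
  (v13,v1,v14) [++-] → (1.47205, -0.589002, 0.1266)–(0.5871, -1.807, 0.1266)  len=1.5055
  (v14,v1,v2) [-+-] → (1.47205, -0.589002, 0.1266)–(1.9, 0, 0.1266)  len=0.7281

Chained into 2 loop(s):
  loop 1: 10 segments, perimeter = 13.5820
  loop 2: 10 segments, perimeter = 11.1678
Total perimeter = 24.750


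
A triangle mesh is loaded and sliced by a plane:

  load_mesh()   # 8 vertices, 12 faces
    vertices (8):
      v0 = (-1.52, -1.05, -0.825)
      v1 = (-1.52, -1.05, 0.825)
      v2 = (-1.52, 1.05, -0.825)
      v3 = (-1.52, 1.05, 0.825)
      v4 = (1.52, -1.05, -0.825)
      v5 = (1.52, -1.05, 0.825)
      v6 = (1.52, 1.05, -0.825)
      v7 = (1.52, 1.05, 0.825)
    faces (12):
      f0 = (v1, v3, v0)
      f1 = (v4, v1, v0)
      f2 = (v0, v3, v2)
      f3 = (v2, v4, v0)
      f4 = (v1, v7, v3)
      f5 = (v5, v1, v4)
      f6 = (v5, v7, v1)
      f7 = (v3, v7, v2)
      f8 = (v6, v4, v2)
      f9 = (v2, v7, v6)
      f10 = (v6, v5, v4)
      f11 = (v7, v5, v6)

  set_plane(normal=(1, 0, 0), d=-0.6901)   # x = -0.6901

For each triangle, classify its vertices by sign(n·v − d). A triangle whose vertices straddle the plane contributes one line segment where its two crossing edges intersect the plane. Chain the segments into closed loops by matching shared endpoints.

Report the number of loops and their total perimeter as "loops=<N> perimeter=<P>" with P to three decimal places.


Straddling triangles (8 of 12):
  (v4,v1,v0) [+--] → (-0.6901, -1.05, 0.374561)–(-0.6901, -1.05, -0.825)  len=1.1996
  (v2,v4,v0) [-+-] → (-0.6901, 0.476714, -0.825)–(-0.6901, -1.05, -0.825)  len=1.5267
  (v1,v7,v3) [-+-] → (-0.6901, -0.476714, 0.825)–(-0.6901, 1.05, 0.825)  len=1.5267
  (v5,v1,v4) [+-+] → (-0.6901, -1.05, 0.825)–(-0.6901, -1.05, 0.374561)  len=0.4504
  (v5,v7,v1) [++-] → (-0.6901, -0.476714, 0.825)–(-0.6901, -1.05, 0.825)  len=0.5733
  (v3,v7,v2) [-+-] → (-0.6901, 1.05, 0.825)–(-0.6901, 1.05, -0.374561)  len=1.1996
  (v6,v4,v2) [++-] → (-0.6901, 0.476714, -0.825)–(-0.6901, 1.05, -0.825)  len=0.5733
  (v2,v7,v6) [-++] → (-0.6901, 1.05, -0.374561)–(-0.6901, 1.05, -0.825)  len=0.4504

Chained into 1 loop(s):
  loop 1: 8 segments, perimeter = 7.5000
Total perimeter = 7.500

loops=1 perimeter=7.500


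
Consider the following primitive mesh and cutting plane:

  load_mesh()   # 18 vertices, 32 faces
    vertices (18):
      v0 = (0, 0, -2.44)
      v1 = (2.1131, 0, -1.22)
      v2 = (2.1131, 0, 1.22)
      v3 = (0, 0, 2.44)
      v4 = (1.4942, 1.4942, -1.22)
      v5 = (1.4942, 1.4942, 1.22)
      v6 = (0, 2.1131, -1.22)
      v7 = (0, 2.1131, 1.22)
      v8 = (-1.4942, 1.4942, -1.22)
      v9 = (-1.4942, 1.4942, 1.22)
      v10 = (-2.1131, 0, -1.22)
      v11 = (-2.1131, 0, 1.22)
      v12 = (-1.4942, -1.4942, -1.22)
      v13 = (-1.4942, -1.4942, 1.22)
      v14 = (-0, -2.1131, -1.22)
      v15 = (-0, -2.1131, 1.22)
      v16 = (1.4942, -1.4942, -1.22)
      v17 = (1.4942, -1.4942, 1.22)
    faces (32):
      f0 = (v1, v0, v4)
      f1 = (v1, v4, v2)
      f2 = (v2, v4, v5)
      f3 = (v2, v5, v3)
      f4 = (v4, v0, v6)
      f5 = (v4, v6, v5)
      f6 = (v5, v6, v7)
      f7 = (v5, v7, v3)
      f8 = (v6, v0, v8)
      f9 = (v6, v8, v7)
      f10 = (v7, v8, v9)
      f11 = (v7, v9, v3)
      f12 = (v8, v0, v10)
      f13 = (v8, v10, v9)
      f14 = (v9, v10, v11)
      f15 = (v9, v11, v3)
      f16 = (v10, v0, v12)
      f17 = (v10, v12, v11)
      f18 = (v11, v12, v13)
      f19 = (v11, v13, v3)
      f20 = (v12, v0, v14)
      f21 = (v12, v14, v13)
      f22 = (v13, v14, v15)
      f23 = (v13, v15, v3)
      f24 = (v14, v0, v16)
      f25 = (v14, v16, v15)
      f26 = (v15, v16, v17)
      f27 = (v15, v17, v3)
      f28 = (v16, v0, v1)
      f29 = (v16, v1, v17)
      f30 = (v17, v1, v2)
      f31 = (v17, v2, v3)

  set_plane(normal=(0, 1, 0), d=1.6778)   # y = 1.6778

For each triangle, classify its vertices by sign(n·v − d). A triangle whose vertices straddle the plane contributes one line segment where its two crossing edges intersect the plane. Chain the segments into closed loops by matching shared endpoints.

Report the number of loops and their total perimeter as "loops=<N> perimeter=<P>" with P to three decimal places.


loops=1 perimeter=9.202

Straddling triangles (8 of 32):
  (v4,v0,v6) [--+] → (0, 1.6778, -1.47132)–(1.05094, 1.6778, -1.22)  len=1.0806
  (v4,v6,v5) [-+-] → (1.05094, 1.6778, -1.22)–(1.05094, 1.6778, 0.496161)  len=1.7162
  (v5,v6,v7) [-++] → (1.05094, 1.6778, 0.496161)–(1.05094, 1.6778, 1.22)  len=0.7238
  (v5,v7,v3) [-+-] → (1.05094, 1.6778, 1.22)–(0, 1.6778, 1.47132)  len=1.0806
  (v6,v0,v8) [+--] → (0, 1.6778, -1.47132)–(-1.05094, 1.6778, -1.22)  len=1.0806
  (v6,v8,v7) [+-+] → (-1.05094, 1.6778, -1.22)–(-1.05094, 1.6778, -0.496161)  len=0.7238
  (v7,v8,v9) [+--] → (-1.05094, 1.6778, -0.496161)–(-1.05094, 1.6778, 1.22)  len=1.7162
  (v7,v9,v3) [+--] → (-1.05094, 1.6778, 1.22)–(0, 1.6778, 1.47132)  len=1.0806

Chained into 1 loop(s):
  loop 1: 8 segments, perimeter = 9.2023
Total perimeter = 9.202


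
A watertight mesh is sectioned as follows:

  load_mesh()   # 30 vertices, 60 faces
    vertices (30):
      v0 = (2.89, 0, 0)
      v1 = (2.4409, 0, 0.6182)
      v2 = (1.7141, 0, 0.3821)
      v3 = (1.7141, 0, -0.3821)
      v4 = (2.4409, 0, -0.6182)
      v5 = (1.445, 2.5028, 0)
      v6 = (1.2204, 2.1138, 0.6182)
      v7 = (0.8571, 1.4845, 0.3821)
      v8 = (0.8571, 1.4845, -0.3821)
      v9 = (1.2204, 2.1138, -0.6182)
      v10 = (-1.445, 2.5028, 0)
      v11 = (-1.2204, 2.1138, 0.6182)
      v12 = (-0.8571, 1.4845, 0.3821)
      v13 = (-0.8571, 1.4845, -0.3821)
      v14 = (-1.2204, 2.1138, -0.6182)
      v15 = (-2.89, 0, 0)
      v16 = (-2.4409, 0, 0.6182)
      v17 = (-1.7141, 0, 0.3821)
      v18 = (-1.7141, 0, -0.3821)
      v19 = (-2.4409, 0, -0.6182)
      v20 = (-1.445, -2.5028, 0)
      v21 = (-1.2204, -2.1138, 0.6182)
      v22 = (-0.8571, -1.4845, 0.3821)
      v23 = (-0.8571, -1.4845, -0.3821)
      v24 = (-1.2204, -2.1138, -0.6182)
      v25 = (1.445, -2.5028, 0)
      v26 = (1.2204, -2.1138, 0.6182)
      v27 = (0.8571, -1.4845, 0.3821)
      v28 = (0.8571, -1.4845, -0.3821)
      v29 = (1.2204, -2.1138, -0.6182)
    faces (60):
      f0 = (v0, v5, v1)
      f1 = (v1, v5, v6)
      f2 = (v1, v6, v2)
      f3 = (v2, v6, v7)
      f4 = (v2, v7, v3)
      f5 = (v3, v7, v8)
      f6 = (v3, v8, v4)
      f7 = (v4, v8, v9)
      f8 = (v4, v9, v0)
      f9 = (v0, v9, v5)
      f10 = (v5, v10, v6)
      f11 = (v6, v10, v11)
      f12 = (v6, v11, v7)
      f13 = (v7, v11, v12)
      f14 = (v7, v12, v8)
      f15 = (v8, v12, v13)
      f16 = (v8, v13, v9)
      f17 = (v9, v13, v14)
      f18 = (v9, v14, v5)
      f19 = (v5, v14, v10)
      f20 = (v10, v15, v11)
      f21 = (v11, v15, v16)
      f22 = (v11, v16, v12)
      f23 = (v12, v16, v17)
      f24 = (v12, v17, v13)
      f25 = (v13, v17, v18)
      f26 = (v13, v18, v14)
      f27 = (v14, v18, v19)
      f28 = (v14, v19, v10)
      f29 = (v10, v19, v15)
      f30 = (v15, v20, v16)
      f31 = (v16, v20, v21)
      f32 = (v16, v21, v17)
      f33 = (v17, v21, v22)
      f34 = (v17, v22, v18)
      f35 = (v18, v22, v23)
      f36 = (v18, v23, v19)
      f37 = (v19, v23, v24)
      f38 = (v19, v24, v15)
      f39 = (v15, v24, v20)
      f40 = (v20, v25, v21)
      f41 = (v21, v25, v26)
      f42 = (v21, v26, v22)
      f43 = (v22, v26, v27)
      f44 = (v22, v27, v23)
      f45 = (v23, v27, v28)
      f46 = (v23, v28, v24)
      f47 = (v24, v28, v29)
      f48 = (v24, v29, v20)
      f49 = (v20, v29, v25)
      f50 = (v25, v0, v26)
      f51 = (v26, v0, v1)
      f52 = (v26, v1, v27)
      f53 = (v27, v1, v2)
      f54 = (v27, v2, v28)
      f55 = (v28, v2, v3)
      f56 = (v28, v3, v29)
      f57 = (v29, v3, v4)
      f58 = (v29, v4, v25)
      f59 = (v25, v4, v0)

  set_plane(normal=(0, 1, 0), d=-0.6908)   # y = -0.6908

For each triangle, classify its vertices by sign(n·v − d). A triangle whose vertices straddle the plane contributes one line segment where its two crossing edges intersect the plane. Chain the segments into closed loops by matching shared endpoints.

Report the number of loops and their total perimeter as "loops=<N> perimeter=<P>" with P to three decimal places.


Straddling triangles (20 of 60):
  (v15,v20,v16) [+-+] → (-2.49116, -0.6908, 0)–(-2.16602, -0.6908, 0.44757)  len=0.5532
  (v16,v20,v21) [+--] → (-2.16602, -0.6908, 0.44757)–(-2.04203, -0.6908, 0.6182)  len=0.2109
  (v16,v21,v17) [+-+] → (-2.04203, -0.6908, 0.6182)–(-1.55276, -0.6908, 0.459259)  len=0.5144
  (v17,v21,v22) [+--] → (-1.55276, -0.6908, 0.459259)–(-1.3153, -0.6908, 0.3821)  len=0.2497
  (v17,v22,v18) [+-+] → (-1.3153, -0.6908, 0.3821)–(-1.3153, -0.6908, -0.0264857)  len=0.4086
  (v18,v22,v23) [+--] → (-1.3153, -0.6908, -0.0264857)–(-1.3153, -0.6908, -0.3821)  len=0.3556
  (v18,v23,v19) [+-+] → (-1.3153, -0.6908, -0.3821)–(-1.70389, -0.6908, -0.508333)  len=0.4086
  (v19,v23,v24) [+--] → (-1.70389, -0.6908, -0.508333)–(-2.04203, -0.6908, -0.6182)  len=0.3555
  (v19,v24,v15) [+-+] → (-2.04203, -0.6908, -0.6182)–(-2.34437, -0.6908, -0.202031)  len=0.5144
  (v15,v24,v20) [+--] → (-2.34437, -0.6908, -0.202031)–(-2.49116, -0.6908, 0)  len=0.2497
  (v25,v0,v26) [-+-] → (2.49116, -0.6908, 0)–(2.34437, -0.6908, 0.202031)  len=0.2497
  (v26,v0,v1) [-++] → (2.34437, -0.6908, 0.202031)–(2.04203, -0.6908, 0.6182)  len=0.5144
  (v26,v1,v27) [-+-] → (2.04203, -0.6908, 0.6182)–(1.70389, -0.6908, 0.508333)  len=0.3555
  (v27,v1,v2) [-++] → (1.70389, -0.6908, 0.508333)–(1.3153, -0.6908, 0.3821)  len=0.4086
  (v27,v2,v28) [-+-] → (1.3153, -0.6908, 0.3821)–(1.3153, -0.6908, 0.0264857)  len=0.3556
  (v28,v2,v3) [-++] → (1.3153, -0.6908, 0.0264857)–(1.3153, -0.6908, -0.3821)  len=0.4086
  (v28,v3,v29) [-+-] → (1.3153, -0.6908, -0.3821)–(1.55276, -0.6908, -0.459259)  len=0.2497
  (v29,v3,v4) [-++] → (1.55276, -0.6908, -0.459259)–(2.04203, -0.6908, -0.6182)  len=0.5144
  (v29,v4,v25) [-+-] → (2.04203, -0.6908, -0.6182)–(2.16602, -0.6908, -0.44757)  len=0.2109
  (v25,v4,v0) [-++] → (2.16602, -0.6908, -0.44757)–(2.49116, -0.6908, 0)  len=0.5532

Chained into 2 loop(s):
  loop 1: 10 segments, perimeter = 3.8207
  loop 2: 10 segments, perimeter = 3.8207
Total perimeter = 7.641

loops=2 perimeter=7.641
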